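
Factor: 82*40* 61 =200080=2^4 *5^1 * 41^1 * 61^1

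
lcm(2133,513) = 40527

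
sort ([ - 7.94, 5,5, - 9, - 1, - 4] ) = [ - 9,-7.94, - 4 ,-1,5, 5 ]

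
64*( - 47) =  - 3008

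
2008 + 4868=6876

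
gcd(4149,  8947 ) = 1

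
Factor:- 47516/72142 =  - 2^1 * 1697^1*5153^( - 1) = - 3394/5153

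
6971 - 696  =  6275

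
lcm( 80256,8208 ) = 722304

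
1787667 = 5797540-4009873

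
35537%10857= 2966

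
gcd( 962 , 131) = 1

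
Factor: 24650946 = 2^1 * 3^3*456499^1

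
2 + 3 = 5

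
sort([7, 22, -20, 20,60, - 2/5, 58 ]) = [ - 20, - 2/5,7,  20, 22, 58 , 60]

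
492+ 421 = 913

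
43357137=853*50829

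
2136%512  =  88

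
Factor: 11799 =3^3 *19^1*23^1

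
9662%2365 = 202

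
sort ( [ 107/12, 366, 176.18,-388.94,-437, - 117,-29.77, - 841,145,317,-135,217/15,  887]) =[ - 841,-437,-388.94,-135, -117,-29.77,107/12,217/15,145  ,  176.18,317,366,887]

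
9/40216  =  9/40216=0.00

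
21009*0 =0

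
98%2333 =98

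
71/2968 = 71/2968 = 0.02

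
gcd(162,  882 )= 18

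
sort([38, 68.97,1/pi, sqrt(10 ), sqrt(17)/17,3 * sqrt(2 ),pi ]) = [ sqrt( 17)/17, 1/pi, pi,sqrt(10 ),3*sqrt(2), 38,68.97 ] 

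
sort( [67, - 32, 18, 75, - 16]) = [ - 32, - 16, 18, 67, 75 ]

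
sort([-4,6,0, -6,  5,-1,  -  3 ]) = [ - 6,-4, - 3, - 1, 0,5, 6]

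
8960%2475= 1535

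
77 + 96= 173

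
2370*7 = 16590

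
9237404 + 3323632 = 12561036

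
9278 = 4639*2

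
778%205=163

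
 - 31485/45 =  - 2099/3 = - 699.67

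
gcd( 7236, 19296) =2412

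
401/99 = 401/99  =  4.05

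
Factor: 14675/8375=5^( - 1) * 67^( - 1)*587^1 = 587/335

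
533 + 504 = 1037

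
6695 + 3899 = 10594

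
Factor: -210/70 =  - 3 = - 3^1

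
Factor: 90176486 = 2^1*29^1*113^1*13759^1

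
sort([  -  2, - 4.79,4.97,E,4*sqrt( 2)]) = [ - 4.79,-2,E,4.97, 4 * sqrt( 2)]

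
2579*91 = 234689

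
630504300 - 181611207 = 448893093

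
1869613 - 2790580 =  - 920967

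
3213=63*51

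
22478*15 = 337170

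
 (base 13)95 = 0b1111010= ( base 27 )4E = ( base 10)122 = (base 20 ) 62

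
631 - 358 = 273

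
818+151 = 969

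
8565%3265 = 2035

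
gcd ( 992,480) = 32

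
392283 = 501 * 783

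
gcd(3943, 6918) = 1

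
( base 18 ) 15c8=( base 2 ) 1110111111100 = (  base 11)5849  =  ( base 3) 101112022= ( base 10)7676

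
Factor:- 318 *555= -176490 = -2^1*3^2*5^1*37^1*53^1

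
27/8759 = 27/8759 = 0.00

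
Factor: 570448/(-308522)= -808/437  =  - 2^3 * 19^(-1 )*23^(-1 )*101^1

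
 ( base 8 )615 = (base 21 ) ij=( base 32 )CD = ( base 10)397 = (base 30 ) d7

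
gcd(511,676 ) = 1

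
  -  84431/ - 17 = 4966 + 9/17 =4966.53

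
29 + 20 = 49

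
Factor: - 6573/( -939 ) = 7^1 = 7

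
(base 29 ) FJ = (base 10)454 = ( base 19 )14H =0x1C6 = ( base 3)121211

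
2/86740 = 1/43370=0.00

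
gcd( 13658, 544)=2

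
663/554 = 1 + 109/554 = 1.20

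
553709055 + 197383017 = 751092072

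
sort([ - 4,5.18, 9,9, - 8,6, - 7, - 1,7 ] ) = [ - 8 ,  -  7, - 4, - 1, 5.18,6, 7, 9, 9]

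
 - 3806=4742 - 8548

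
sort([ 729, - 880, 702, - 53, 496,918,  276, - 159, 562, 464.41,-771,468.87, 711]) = [ - 880, - 771,-159,  -  53 , 276 , 464.41, 468.87,496,562, 702,711,729, 918]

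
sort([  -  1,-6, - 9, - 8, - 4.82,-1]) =[ - 9,  -  8, - 6,  -  4.82, - 1 , - 1]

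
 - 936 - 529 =- 1465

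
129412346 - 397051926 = - 267639580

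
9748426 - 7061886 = 2686540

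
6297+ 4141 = 10438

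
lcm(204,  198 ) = 6732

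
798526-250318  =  548208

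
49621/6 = 8270+1/6  =  8270.17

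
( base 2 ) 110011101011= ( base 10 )3307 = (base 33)317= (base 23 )65I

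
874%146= 144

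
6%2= 0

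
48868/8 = 6108+1/2=6108.50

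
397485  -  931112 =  - 533627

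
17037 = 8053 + 8984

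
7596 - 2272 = 5324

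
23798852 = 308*77269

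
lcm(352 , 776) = 34144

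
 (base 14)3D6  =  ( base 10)776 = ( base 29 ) QM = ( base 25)161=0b1100001000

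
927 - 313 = 614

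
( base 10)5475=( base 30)62F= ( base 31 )5LJ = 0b1010101100011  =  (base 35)4gf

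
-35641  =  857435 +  - 893076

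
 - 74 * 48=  - 3552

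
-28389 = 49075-77464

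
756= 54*14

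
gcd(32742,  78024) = 6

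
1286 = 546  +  740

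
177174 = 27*6562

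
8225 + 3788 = 12013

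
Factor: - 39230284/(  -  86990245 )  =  2^2*5^ ( - 1)*9807571^1 * 17398049^ ( -1 )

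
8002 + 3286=11288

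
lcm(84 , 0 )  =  0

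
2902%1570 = 1332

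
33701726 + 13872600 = 47574326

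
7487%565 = 142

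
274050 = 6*45675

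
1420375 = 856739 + 563636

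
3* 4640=13920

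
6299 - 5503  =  796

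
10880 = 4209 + 6671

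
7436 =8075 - 639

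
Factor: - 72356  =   - 2^2*18089^1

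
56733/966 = 58+235/322= 58.73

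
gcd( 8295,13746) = 237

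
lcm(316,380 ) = 30020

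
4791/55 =87 + 6/55=87.11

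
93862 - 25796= 68066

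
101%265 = 101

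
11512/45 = 11512/45 = 255.82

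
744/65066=372/32533= 0.01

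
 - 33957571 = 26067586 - 60025157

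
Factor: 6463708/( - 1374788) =  -  1615927/343697= - 31^( - 1)*83^1 * 11087^ ( - 1)  *19469^1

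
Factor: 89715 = 3^1*5^1* 5981^1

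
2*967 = 1934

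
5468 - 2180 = 3288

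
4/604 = 1/151 = 0.01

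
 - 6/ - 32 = 3/16 = 0.19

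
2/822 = 1/411 = 0.00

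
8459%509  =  315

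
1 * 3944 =3944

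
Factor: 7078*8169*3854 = 222838981428 = 2^2*3^1*7^1*41^1*47^1*389^1*3539^1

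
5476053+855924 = 6331977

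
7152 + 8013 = 15165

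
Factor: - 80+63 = - 17 = - 17^1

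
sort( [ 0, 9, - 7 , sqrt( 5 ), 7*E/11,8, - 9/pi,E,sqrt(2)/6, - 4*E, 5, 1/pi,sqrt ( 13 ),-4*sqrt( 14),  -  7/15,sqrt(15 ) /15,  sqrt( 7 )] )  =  [ -4*sqrt( 14 ), - 4*E, - 7, - 9/pi, - 7/15, 0, sqrt( 2 ) /6, sqrt(15)/15,1/pi,7*E/11 , sqrt(5 ),sqrt ( 7), E , sqrt( 13),5 , 8,  9 ]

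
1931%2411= 1931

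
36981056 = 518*71392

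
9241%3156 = 2929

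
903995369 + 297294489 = 1201289858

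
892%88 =12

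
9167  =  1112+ 8055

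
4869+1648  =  6517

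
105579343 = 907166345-801587002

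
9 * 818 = 7362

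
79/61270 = 79/61270 = 0.00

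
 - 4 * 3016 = -12064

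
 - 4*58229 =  - 232916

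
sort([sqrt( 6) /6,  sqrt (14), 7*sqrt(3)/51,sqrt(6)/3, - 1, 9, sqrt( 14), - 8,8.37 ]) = [ - 8, - 1, 7*sqrt(3) /51, sqrt( 6)/6,sqrt( 6)/3  ,  sqrt(14 ),  sqrt ( 14),8.37,9 ] 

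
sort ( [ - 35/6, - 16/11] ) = [ - 35/6,  -  16/11] 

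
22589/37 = 22589/37 = 610.51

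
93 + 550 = 643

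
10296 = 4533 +5763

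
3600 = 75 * 48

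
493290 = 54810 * 9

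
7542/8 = 942+3/4=942.75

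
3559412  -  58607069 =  - 55047657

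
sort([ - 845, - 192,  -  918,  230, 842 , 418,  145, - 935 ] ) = [ - 935, - 918,  -  845, -192 , 145, 230, 418,  842 ] 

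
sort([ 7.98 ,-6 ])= [  -  6, 7.98]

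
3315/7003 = 3315/7003= 0.47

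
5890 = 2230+3660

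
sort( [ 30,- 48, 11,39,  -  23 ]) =[  -  48, - 23 , 11,30, 39] 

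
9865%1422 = 1333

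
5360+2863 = 8223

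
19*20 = 380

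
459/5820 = 153/1940= 0.08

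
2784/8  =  348=348.00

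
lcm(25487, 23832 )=1835064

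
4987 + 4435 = 9422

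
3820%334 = 146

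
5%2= 1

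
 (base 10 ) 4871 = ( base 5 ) 123441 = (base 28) 65r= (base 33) 4fk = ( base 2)1001100000111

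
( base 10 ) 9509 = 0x2525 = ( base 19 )1769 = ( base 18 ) 1B65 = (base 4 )2110211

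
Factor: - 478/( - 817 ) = 2^1*19^( - 1)*43^( - 1)*239^1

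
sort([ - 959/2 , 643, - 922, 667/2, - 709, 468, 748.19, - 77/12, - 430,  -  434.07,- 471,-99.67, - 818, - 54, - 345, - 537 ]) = [ - 922, - 818, - 709, - 537, - 959/2, - 471,-434.07,-430, - 345, - 99.67, - 54, - 77/12, 667/2, 468,643, 748.19]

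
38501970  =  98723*390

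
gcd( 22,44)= 22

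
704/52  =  176/13  =  13.54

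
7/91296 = 7/91296 = 0.00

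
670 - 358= 312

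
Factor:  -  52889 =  - 52889^1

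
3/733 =3/733 =0.00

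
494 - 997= -503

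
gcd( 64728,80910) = 16182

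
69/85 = 69/85 = 0.81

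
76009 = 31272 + 44737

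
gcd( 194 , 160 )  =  2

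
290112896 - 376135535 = -86022639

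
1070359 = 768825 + 301534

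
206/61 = 3  +  23/61= 3.38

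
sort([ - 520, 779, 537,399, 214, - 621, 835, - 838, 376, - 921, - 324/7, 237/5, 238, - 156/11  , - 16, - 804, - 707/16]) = [ - 921 , - 838, - 804,-621, - 520, - 324/7, - 707/16, - 16, - 156/11,237/5,214,  238,376,399, 537,779,835 ] 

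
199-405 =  - 206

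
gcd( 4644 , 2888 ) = 4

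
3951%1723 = 505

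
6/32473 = 6/32473 = 0.00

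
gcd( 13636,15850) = 2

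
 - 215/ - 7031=215/7031 = 0.03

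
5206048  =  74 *70352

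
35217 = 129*273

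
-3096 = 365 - 3461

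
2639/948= 2 + 743/948 = 2.78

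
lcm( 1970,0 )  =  0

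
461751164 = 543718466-81967302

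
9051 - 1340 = 7711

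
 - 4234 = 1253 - 5487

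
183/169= 183/169=1.08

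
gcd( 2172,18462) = 1086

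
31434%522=114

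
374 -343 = 31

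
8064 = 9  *896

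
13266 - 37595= - 24329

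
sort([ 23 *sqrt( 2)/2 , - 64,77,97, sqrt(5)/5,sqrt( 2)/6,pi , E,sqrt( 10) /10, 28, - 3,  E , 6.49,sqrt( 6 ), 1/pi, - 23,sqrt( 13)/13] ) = [ - 64, - 23, - 3, sqrt( 2) /6,sqrt( 13 ) /13,sqrt( 10)/10,1/pi, sqrt( 5 ) /5,  sqrt( 6),E,  E,pi, 6.49  ,  23*sqrt( 2)/2, 28,77, 97 ] 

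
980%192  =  20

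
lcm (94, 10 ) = 470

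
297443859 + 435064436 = 732508295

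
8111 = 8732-621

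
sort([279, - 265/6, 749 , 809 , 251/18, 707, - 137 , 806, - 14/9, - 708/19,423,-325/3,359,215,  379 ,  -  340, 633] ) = [ - 340,  -  137, - 325/3,-265/6, - 708/19, - 14/9,251/18,215 , 279, 359,379 , 423,633,707, 749,806, 809 ]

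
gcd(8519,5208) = 7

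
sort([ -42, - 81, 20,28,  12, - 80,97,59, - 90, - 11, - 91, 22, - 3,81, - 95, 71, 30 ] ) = [ - 95  , - 91, - 90, - 81, - 80, - 42,-11, - 3,  12, 20, 22,  28, 30,  59,  71,81,97 ] 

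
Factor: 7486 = 2^1* 19^1*197^1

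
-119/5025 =- 119/5025= - 0.02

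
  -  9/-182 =9/182  =  0.05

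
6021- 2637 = 3384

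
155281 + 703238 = 858519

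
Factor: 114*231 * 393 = 10349262 = 2^1*3^3*7^1*11^1*19^1*131^1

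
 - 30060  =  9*( - 3340 )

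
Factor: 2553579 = 3^3*7^1 * 59^1 * 229^1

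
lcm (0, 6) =0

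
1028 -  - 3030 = 4058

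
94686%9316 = 1526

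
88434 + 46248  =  134682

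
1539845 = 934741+605104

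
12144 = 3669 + 8475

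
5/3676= 5/3676 = 0.00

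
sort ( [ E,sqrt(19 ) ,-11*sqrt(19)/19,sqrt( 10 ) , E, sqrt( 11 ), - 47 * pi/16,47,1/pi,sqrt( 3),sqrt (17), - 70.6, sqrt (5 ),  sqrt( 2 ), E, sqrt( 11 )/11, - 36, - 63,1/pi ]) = [ - 70.6, - 63, - 36, - 47*pi/16, - 11*sqrt(19 ) /19, sqrt( 11 )/11,1/pi, 1/pi, sqrt( 2 ),sqrt( 3),sqrt( 5),E, E , E , sqrt( 10),sqrt( 11 ),sqrt(17 ),sqrt( 19 ),47]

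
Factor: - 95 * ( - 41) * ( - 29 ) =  - 5^1*19^1*29^1*41^1 = - 112955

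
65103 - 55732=9371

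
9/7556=9/7556 = 0.00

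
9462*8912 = 84325344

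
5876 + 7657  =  13533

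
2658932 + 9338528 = 11997460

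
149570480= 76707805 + 72862675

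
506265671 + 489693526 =995959197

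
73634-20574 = 53060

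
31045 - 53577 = - 22532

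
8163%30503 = 8163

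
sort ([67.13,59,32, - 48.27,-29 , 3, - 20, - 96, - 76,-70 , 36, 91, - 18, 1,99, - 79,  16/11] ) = [ - 96 , -79, - 76, -70,  -  48.27 ,-29, - 20 , -18,  1,16/11, 3,  32,  36,59,67.13, 91 , 99]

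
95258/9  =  10584 + 2/9 =10584.22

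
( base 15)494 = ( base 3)1102111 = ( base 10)1039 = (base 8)2017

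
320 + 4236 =4556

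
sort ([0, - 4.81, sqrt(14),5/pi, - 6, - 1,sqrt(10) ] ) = [ - 6,-4.81, - 1,0,5/pi, sqrt(10),sqrt (14) ]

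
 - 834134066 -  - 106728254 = - 727405812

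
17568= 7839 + 9729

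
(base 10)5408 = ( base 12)3168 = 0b1010100100000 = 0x1520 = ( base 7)21524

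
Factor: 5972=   2^2*1493^1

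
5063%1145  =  483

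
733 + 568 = 1301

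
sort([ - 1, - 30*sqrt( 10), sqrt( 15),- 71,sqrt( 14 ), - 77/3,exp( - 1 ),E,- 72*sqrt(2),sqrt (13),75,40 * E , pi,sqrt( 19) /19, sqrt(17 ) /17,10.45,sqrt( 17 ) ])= [ - 72*sqrt( 2), - 30* sqrt( 10), - 71,  -  77/3 , - 1,sqrt( 19 ) /19, sqrt( 17 ) /17, exp( - 1),  E, pi,sqrt( 13), sqrt( 14 ), sqrt( 15 ),sqrt(17 ) , 10.45,75,40*E ] 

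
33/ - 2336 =  -  1+2303/2336 = -0.01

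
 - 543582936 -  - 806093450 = 262510514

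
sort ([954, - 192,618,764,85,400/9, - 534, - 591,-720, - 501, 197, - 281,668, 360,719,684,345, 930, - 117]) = [  -  720, - 591, - 534, - 501, - 281 , - 192, - 117,400/9,85,197, 345,  360,618, 668,684,719,764, 930, 954]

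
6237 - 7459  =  - 1222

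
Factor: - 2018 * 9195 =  - 2^1*3^1 * 5^1*613^1 * 1009^1 = -  18555510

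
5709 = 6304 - 595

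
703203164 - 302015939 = 401187225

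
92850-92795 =55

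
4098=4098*1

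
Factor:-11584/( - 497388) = 16/687 = 2^4*3^( - 1)*229^( - 1)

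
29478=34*867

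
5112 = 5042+70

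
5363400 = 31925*168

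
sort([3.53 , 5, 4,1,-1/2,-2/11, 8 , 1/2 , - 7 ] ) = [-7, - 1/2, - 2/11, 1/2,1,  3.53 , 4,  5,8]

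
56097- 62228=-6131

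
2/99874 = 1/49937 = 0.00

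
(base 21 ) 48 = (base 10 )92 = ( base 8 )134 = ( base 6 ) 232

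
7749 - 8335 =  - 586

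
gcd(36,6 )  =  6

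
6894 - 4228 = 2666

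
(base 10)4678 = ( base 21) ACG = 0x1246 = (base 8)11106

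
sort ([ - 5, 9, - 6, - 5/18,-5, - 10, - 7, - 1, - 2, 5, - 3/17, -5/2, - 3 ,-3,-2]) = [ - 10, -7, - 6 , - 5  , - 5, - 3, - 3 ,  -  5/2, - 2,-2, - 1,-5/18 , - 3/17, 5,9]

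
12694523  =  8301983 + 4392540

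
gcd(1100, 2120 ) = 20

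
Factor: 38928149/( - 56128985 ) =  - 5^( - 1) * 11^( - 1)*13^1 * 17^( - 1 )*163^1 * 173^( - 1)* 347^( - 1 )*  18371^1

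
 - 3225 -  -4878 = 1653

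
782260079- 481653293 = 300606786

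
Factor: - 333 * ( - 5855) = 3^2*5^1*37^1 * 1171^1 = 1949715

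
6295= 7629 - 1334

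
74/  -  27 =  - 3 + 7/27 = - 2.74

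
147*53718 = 7896546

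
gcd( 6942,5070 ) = 78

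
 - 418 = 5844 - 6262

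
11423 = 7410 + 4013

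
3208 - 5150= - 1942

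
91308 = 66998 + 24310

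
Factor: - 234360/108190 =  - 756/349=-2^2 * 3^3 *7^1*349^(  -  1)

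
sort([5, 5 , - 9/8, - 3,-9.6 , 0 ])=[ - 9.6, - 3, - 9/8,0,5, 5 ] 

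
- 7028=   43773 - 50801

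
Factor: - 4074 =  - 2^1*3^1*7^1 * 97^1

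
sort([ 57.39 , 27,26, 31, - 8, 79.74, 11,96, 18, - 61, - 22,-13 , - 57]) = [-61,-57,-22, - 13,- 8, 11,18, 26,  27, 31 , 57.39,79.74, 96 ]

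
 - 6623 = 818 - 7441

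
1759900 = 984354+775546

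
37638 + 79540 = 117178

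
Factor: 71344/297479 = 2^4*7^1  *467^( - 1 )=112/467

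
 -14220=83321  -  97541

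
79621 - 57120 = 22501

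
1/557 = 1/557 = 0.00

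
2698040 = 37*72920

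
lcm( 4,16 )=16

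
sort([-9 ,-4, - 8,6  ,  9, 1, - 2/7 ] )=[ - 9, - 8, - 4, - 2/7, 1, 6, 9 ] 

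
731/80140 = 731/80140 = 0.01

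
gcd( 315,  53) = 1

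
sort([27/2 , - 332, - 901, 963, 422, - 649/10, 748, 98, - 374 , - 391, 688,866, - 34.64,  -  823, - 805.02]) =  [ - 901, - 823, - 805.02, - 391, - 374, - 332, - 649/10, - 34.64,27/2, 98, 422,688, 748,  866,  963 ] 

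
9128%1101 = 320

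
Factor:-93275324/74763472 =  - 2^(  -  2 )*7^ ( - 1)*107^1*217933^1*667531^( - 1) = - 23318831/18690868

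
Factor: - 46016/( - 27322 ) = 32/19 = 2^5*19^ ( - 1) 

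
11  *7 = 77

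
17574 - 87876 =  - 70302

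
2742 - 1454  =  1288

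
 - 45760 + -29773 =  - 75533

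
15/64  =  15/64 = 0.23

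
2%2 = 0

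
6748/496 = 1687/124=13.60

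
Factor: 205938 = 2^1*3^2*17^1*673^1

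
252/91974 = 42/15329 =0.00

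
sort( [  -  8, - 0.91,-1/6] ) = [ - 8, - 0.91,  -  1/6 ] 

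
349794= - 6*(  -  58299) 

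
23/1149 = 23/1149  =  0.02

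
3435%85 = 35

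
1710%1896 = 1710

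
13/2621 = 13/2621 = 0.00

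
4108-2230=1878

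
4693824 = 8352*562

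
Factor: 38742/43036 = 2^( - 1)*3^1*7^( - 1)*11^1*29^( - 1)*53^ ( - 1)  *587^1 = 19371/21518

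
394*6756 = 2661864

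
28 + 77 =105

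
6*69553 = 417318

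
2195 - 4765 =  - 2570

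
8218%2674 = 196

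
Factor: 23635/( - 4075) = -29/5=- 5^( -1)*29^1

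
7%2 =1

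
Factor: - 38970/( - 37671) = 30/29  =  2^1*3^1 * 5^1*29^( - 1)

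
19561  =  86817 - 67256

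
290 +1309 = 1599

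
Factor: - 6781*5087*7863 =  - 271233768261 = - 3^1*2621^1 * 5087^1*  6781^1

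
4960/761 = 4960/761 = 6.52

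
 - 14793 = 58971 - 73764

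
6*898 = 5388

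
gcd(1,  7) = 1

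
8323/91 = 1189/13 = 91.46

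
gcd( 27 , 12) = 3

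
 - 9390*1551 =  - 14563890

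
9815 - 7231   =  2584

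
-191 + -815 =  - 1006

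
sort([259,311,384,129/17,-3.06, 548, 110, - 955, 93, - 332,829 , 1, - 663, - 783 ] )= [ - 955, - 783, - 663, - 332, - 3.06, 1,129/17, 93,110, 259,311,384, 548,  829]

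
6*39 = 234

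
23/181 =23/181  =  0.13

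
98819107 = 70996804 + 27822303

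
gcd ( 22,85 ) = 1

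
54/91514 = 27/45757  =  0.00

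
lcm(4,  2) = 4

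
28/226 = 14/113 = 0.12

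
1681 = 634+1047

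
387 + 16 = 403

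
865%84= 25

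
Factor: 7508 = 2^2*1877^1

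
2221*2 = 4442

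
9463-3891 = 5572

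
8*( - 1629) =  - 13032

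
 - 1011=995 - 2006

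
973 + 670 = 1643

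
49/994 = 7/142 = 0.05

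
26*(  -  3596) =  - 93496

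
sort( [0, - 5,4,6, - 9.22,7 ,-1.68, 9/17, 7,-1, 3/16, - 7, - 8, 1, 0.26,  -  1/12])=[-9.22, - 8, - 7,-5,-1.68,-1, - 1/12,0,3/16,0.26 , 9/17, 1,4, 6,7,  7 ]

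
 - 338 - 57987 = -58325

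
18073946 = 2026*8921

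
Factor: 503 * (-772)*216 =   -  83876256 = - 2^5* 3^3*193^1*503^1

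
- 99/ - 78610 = 99/78610 =0.00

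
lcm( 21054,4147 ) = 273702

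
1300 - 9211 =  - 7911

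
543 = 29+514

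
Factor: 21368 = 2^3*2671^1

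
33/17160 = 1/520 = 0.00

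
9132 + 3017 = 12149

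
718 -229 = 489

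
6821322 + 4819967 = 11641289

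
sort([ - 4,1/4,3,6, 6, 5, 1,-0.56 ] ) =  [ - 4,  -  0.56, 1/4, 1, 3, 5, 6, 6]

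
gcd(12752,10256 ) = 16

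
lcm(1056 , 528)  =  1056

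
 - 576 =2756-3332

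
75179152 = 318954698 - 243775546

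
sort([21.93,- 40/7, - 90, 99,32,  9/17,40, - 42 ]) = [ - 90, - 42,  -  40/7,9/17,21.93, 32, 40,99 ] 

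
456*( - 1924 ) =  - 877344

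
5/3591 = 5/3591  =  0.00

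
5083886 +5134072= 10217958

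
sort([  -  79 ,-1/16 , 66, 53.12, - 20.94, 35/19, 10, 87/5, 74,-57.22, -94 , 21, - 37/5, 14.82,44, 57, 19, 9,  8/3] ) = [  -  94,-79,-57.22, - 20.94,- 37/5, - 1/16 , 35/19, 8/3, 9,10, 14.82 , 87/5,19, 21, 44, 53.12,57 , 66,  74]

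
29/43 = 29/43 = 0.67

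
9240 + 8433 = 17673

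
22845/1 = 22845  =  22845.00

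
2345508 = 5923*396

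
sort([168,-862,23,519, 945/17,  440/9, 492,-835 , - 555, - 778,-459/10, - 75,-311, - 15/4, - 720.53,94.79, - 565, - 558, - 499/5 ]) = [  -  862, - 835, - 778, - 720.53,- 565, - 558,  -  555, - 311, - 499/5, - 75, - 459/10 , - 15/4, 23,440/9, 945/17, 94.79, 168,  492, 519]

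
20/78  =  10/39 = 0.26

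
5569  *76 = 423244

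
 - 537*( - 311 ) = 167007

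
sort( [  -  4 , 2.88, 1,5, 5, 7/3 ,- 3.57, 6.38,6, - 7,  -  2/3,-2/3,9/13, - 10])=[ - 10, - 7, - 4, -3.57, - 2/3, - 2/3, 9/13, 1, 7/3,2.88, 5,  5,6, 6.38]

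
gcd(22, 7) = 1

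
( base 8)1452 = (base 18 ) 290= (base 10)810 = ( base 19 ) 24C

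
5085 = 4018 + 1067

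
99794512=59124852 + 40669660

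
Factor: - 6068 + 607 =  - 5461 =- 43^1*127^1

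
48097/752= 48097/752 = 63.96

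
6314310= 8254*765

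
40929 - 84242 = - 43313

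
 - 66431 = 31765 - 98196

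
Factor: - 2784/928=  - 3^1 = - 3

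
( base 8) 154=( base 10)108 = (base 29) 3l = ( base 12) 90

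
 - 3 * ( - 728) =2184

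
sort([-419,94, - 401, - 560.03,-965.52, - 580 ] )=[ - 965.52, - 580, - 560.03, -419, - 401, 94 ]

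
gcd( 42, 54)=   6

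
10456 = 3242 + 7214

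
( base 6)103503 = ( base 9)12723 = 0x219f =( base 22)HH5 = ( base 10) 8607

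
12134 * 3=36402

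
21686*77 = 1669822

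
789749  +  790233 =1579982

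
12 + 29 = 41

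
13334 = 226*59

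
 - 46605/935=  - 9321/187=   -49.84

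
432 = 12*36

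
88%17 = 3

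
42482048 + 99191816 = 141673864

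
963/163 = 5 + 148/163  =  5.91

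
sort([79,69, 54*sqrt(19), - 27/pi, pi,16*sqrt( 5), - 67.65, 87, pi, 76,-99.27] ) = [  -  99.27,- 67.65,- 27/pi,  pi,  pi, 16*sqrt(5), 69, 76, 79, 87,  54*sqrt(19) ] 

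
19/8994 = 19/8994 = 0.00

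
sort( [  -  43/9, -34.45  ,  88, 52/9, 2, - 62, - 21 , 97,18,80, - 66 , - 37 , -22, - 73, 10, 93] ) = [ - 73 , - 66, - 62, - 37, -34.45, - 22,- 21, - 43/9, 2,52/9, 10, 18,80, 88,93 , 97 ] 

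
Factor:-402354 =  - 2^1  *3^3 *7451^1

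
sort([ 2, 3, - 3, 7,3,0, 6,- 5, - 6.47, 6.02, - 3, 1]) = [  -  6.47 , - 5, -3, - 3,  0, 1,2, 3,3, 6, 6.02, 7] 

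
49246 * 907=44666122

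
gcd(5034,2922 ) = 6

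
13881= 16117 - 2236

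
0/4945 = 0 = 0.00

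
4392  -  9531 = - 5139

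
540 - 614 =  - 74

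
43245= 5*8649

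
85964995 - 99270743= - 13305748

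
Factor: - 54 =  - 2^1*3^3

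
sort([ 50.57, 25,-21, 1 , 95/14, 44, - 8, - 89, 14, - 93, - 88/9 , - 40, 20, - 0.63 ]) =[ - 93 , - 89, - 40, - 21,  -  88/9, - 8, - 0.63,1, 95/14,14, 20, 25,44, 50.57 ]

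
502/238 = 2+13/119 = 2.11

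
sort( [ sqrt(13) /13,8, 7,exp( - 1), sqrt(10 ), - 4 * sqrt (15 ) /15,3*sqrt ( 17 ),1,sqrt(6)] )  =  [ - 4*sqrt (15)/15, sqrt(13)/13,exp(-1),1,sqrt(6),sqrt( 10),7 , 8,3 * sqrt(17) ] 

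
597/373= 597/373 = 1.60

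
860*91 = 78260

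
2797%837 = 286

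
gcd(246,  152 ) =2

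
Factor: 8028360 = 2^3*3^2*5^1 * 29^1* 769^1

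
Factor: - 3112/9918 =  - 2^2 * 3^(-2 )*19^( - 1)*29^( - 1)*389^1 = - 1556/4959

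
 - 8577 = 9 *( - 953)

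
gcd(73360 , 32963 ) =7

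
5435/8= 5435/8=679.38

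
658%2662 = 658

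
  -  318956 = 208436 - 527392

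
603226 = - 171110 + 774336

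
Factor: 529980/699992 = 132495/174998  =  2^( - 1 ) * 3^1*5^1 * 11^2*17^( - 1)*73^1*5147^( - 1)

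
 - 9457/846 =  - 9457/846 = -  11.18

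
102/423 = 34/141 = 0.24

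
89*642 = 57138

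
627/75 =209/25 = 8.36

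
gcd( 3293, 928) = 1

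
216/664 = 27/83=0.33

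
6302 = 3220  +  3082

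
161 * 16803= 2705283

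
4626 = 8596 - 3970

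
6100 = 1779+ 4321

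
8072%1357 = 1287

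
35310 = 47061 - 11751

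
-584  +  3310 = 2726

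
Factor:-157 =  - 157^1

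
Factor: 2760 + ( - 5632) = - 2^3*359^1 = - 2872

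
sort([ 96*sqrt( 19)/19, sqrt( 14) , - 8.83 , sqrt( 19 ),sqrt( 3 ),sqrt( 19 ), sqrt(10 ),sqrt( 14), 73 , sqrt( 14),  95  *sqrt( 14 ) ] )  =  [ -8.83,sqrt( 3 ), sqrt( 10 ),sqrt (14), sqrt( 14),sqrt (14), sqrt(19), sqrt( 19),96  *sqrt( 19)/19,73, 95 * sqrt( 14 ) ]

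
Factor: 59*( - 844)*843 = -41978028  =  - 2^2*3^1* 59^1*211^1*281^1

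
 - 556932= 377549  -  934481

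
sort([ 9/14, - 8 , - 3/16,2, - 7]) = [-8,  -  7,-3/16,9/14, 2] 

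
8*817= 6536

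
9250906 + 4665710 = 13916616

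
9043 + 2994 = 12037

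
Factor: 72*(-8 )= - 576 =- 2^6*3^2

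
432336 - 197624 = 234712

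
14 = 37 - 23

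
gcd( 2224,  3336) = 1112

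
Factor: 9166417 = 13^1 * 17^1*19^1*37^1*59^1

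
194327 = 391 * 497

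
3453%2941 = 512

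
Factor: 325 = 5^2*13^1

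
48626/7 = 48626/7 = 6946.57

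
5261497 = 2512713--2748784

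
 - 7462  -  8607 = - 16069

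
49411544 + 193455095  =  242866639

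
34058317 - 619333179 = -585274862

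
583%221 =141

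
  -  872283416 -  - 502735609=  -  369547807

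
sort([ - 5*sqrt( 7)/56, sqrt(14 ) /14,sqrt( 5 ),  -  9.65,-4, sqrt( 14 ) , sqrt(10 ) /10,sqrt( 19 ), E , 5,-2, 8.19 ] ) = [ - 9.65, - 4,- 2, - 5* sqrt( 7)/56, sqrt(14 ) /14, sqrt( 10 ) /10, sqrt(5), E,sqrt( 14 ),sqrt( 19), 5,8.19] 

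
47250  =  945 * 50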